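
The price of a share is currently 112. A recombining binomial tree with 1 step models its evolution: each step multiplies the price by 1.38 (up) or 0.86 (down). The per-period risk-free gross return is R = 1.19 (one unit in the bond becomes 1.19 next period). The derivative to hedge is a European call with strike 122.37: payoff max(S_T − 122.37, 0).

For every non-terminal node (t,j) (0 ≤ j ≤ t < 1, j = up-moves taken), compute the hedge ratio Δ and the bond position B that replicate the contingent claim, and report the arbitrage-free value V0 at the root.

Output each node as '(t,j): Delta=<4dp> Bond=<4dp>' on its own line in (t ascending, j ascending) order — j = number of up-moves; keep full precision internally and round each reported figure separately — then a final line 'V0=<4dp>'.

(0,0): Delta=0.5527 Bond=-44.7372
V0=17.1666

Since d<R<u, set p* = (R−d)/(u−d) = 0.6346; price each node as the discounted p*-expectation of its children.
Terminal payoffs: V(1,0)=0.0000, V(1,1)=32.1900
Node (0,0) S=112.0000: V=(p*·32.1900+(1−p*)·0.0000)/1.19=17.1666; Δ=(32.1900−0.0000)/(154.5600−96.3200)=0.5527; B=V−Δ·S=-44.7372
Each (Δ,B) replicates both successor values, so the strategy is self-financing and V0 is arbitrage-free.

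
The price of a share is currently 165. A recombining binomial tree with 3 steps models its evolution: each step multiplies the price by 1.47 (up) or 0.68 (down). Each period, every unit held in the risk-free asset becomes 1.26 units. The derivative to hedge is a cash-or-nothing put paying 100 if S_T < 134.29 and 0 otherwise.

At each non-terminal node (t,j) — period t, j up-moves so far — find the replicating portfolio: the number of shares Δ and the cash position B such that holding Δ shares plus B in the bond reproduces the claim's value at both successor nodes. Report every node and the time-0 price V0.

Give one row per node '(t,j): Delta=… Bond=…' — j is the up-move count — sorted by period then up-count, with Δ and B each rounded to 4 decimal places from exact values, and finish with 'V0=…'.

No-arbitrage ⇒ martingale measure with p* = (R−d)/(u−d) = 0.7342.
Terminal values V(3,·): V(3,0)=100.0000, V(3,1)=100.0000, V(3,2)=0.0000, V(3,3)=0.0000
Node (2,0) S=76.2960: V=(p*·100.0000+(1−p*)·100.0000)/1.26=79.3651; Δ=(100.0000−100.0000)/(112.1551−51.8813)=0.0000; B=V−Δ·S=79.3651
Node (2,1) S=164.9340: V=(p*·0.0000+(1−p*)·100.0000)/1.26=21.0970; Δ=(0.0000−100.0000)/(242.4530−112.1551)=-0.7675; B=V−Δ·S=147.6793
Node (2,2) S=356.5485: V=(p*·0.0000+(1−p*)·0.0000)/1.26=0.0000; Δ=(0.0000−0.0000)/(524.1263−242.4530)=0.0000; B=V−Δ·S=0.0000
Node (1,0) S=112.2000: V=(p*·21.0970+(1−p*)·79.3651)/1.26=29.0365; Δ=(21.0970−79.3651)/(164.9340−76.2960)=-0.6574; B=V−Δ·S=102.7935
Node (1,1) S=242.5500: V=(p*·0.0000+(1−p*)·21.0970)/1.26=4.4509; Δ=(0.0000−21.0970)/(356.5485−164.9340)=-0.1101; B=V−Δ·S=31.1560
Node (0,0) S=165.0000: V=(p*·4.4509+(1−p*)·29.0365)/1.26=8.7193; Δ=(4.4509−29.0365)/(242.5500−112.2000)=-0.1886; B=V−Δ·S=39.8404
Root portfolio cost Δ·165+B reproduces V0=8.7193.

(0,0): Delta=-0.1886 Bond=39.8404
(1,0): Delta=-0.6574 Bond=102.7935
(1,1): Delta=-0.1101 Bond=31.1560
(2,0): Delta=0.0000 Bond=79.3651
(2,1): Delta=-0.7675 Bond=147.6793
(2,2): Delta=0.0000 Bond=0.0000
V0=8.7193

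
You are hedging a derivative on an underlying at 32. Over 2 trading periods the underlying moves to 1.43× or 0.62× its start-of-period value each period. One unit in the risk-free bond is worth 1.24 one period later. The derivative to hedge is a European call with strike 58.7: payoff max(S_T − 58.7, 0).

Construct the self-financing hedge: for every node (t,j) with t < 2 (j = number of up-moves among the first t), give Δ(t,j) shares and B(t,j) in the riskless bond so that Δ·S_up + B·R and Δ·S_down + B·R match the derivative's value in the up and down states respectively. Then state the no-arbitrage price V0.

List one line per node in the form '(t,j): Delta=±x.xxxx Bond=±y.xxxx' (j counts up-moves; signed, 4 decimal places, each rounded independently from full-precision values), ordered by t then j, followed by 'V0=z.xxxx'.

(0,0): Delta=0.1604 Bond=-2.5670
(1,0): Delta=0.0000 Bond=0.0000
(1,1): Delta=0.1818 Bond=-4.1585
V0=2.5670

Risk-neutral probability p* = (R−d)/(u−d) = (1.24−0.62)/(1.43−0.62) = 0.7654.
Terminal payoffs: V(2,0)=0.0000, V(2,1)=0.0000, V(2,2)=6.7368
  t=1,j=0: stock 19.8400 → up 28.3712 (V=0.0000), down 12.3008 (V=0.0000). Price 0.0000; hedge Δ=0.0000, bond B=0.0000.
  t=1,j=1: stock 45.7600 → up 65.4368 (V=6.7368), down 28.3712 (V=0.0000). Price 4.1585; hedge Δ=0.1818, bond B=-4.1585.
  t=0,j=0: stock 32.0000 → up 45.7600 (V=4.1585), down 19.8400 (V=0.0000). Price 2.5670; hedge Δ=0.1604, bond B=-2.5670.
The time-0 hedge costs 2.5670, which is the no-arbitrage price.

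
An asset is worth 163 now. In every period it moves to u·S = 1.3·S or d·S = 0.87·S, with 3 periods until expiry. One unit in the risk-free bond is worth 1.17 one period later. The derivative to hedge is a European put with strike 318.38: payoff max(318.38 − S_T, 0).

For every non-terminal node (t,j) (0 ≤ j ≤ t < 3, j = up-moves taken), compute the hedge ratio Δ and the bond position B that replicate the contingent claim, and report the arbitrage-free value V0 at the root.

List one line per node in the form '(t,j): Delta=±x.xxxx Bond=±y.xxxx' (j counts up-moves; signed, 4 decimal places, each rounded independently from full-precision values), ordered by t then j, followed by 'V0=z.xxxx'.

Under the risk-neutral measure, an up-move has probability p* = (R−d)/(u−d) = 0.6977 and values discount at R = 1.17.
Terminal payoffs: V(3,0)=211.0440, V(3,1)=157.9929, V(3,2)=78.7211, V(3,3)=0.0000
(2,0): S=123.3747. Δ = (V_up−V_dn)/(S_up−S_dn) = (157.9929−211.0440)/(160.3871−107.3360) = -1.0000. V = [p*·157.9929 + (1−p*)·211.0440]/1.17 = 148.7450. B = V − Δ·S = 272.1197.
(2,1): S=184.3530. Δ = (V_up−V_dn)/(S_up−S_dn) = (78.7211−157.9929)/(239.6589−160.3871) = -1.0000. V = [p*·78.7211 + (1−p*)·157.9929]/1.17 = 87.7667. B = V − Δ·S = 272.1197.
(2,2): S=275.4700. Δ = (V_up−V_dn)/(S_up−S_dn) = (0.0000−78.7211)/(358.1110−239.6589) = -0.6646. V = [p*·0.0000 + (1−p*)·78.7211]/1.17 = 20.3414. B = V − Δ·S = 203.4137.
(1,0): S=141.8100. Δ = (V_up−V_dn)/(S_up−S_dn) = (87.7667−148.7450)/(184.3530−123.3747) = -1.0000. V = [p*·87.7667 + (1−p*)·148.7450]/1.17 = 90.7709. B = V − Δ·S = 232.5809.
(1,1): S=211.9000. Δ = (V_up−V_dn)/(S_up−S_dn) = (20.3414−87.7667)/(275.4700−184.3530) = -0.7400. V = [p*·20.3414 + (1−p*)·87.7667]/1.17 = 34.8083. B = V − Δ·S = 191.6113.
(0,0): S=163.0000. Δ = (V_up−V_dn)/(S_up−S_dn) = (34.8083−90.7709)/(211.9000−141.8100) = -0.7984. V = [p*·34.8083 + (1−p*)·90.7709]/1.17 = 44.2113. B = V − Δ·S = 174.3568.
Self-financing check: at every node Δ·S+B equals the discounted successor values.

(0,0): Delta=-0.7984 Bond=174.3568
(1,0): Delta=-1.0000 Bond=232.5809
(1,1): Delta=-0.7400 Bond=191.6113
(2,0): Delta=-1.0000 Bond=272.1197
(2,1): Delta=-1.0000 Bond=272.1197
(2,2): Delta=-0.6646 Bond=203.4137
V0=44.2113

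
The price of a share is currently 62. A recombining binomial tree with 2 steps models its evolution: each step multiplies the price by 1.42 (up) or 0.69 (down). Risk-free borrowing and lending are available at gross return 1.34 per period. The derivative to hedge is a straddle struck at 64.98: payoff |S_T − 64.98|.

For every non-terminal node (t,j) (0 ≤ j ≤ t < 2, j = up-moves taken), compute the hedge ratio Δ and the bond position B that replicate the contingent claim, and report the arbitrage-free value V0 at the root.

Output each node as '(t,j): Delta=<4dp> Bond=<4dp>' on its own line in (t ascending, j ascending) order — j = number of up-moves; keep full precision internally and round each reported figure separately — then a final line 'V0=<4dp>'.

(0,0): Delta=0.7629 Bond=-20.0916
(1,0): Delta=-1.0000 Bond=48.4925
(1,1): Delta=0.8683 Bond=-36.2046
V0=27.2059

Under the risk-neutral measure, an up-move has probability p* = (R−d)/(u−d) = 0.8904 and values discount at R = 1.34.
At expiry t=2: V(2,0)=35.4618, V(2,1)=4.2324, V(2,2)=60.0368
  t=1,j=0: stock 42.7800 → up 60.7476 (V=4.2324), down 29.5182 (V=35.4618). Price 5.7125; hedge Δ=-1.0000, bond B=48.4925.
  t=1,j=1: stock 88.0400 → up 125.0168 (V=60.0368), down 60.7476 (V=4.2324). Price 40.2397; hedge Δ=0.8683, bond B=-36.2046.
  t=0,j=0: stock 62.0000 → up 88.0400 (V=40.2397), down 42.7800 (V=5.7125). Price 27.2059; hedge Δ=0.7629, bond B=-20.0916.
Each (Δ,B) replicates both successor values, so the strategy is self-financing and V0 is arbitrage-free.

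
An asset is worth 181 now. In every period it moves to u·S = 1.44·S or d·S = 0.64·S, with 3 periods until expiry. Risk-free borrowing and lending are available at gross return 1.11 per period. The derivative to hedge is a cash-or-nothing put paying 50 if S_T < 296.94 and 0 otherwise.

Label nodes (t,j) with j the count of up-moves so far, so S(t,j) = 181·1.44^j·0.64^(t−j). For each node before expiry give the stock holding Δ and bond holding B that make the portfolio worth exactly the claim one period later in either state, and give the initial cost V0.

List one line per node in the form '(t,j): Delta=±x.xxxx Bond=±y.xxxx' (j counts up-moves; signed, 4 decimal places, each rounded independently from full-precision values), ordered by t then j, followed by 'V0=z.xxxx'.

(0,0): Delta=-0.0967 Bond=46.6546
(1,0): Delta=0.0000 Bond=40.5811
(1,1): Delta=-0.1269 Bond=59.6542
(2,0): Delta=0.0000 Bond=45.0450
(2,1): Delta=0.0000 Bond=45.0450
(2,2): Delta=-0.1665 Bond=81.0811
V0=29.1460

Under the risk-neutral measure, an up-move has probability p* = (R−d)/(u−d) = 0.5875 and values discount at R = 1.11.
Terminal values V(3,·): V(3,0)=50.0000, V(3,1)=50.0000, V(3,2)=50.0000, V(3,3)=0.0000
  t=2,j=0: stock 74.1376 → up 106.7581 (V=50.0000), down 47.4481 (V=50.0000). Price 45.0450; hedge Δ=0.0000, bond B=45.0450.
  t=2,j=1: stock 166.8096 → up 240.2058 (V=50.0000), down 106.7581 (V=50.0000). Price 45.0450; hedge Δ=0.0000, bond B=45.0450.
  t=2,j=2: stock 375.3216 → up 540.4631 (V=0.0000), down 240.2058 (V=50.0000). Price 18.5811; hedge Δ=-0.1665, bond B=81.0811.
  t=1,j=0: stock 115.8400 → up 166.8096 (V=45.0450), down 74.1376 (V=45.0450). Price 40.5811; hedge Δ=0.0000, bond B=40.5811.
  t=1,j=1: stock 260.6400 → up 375.3216 (V=18.5811), down 166.8096 (V=45.0450). Price 26.5743; hedge Δ=-0.1269, bond B=59.6542.
  t=0,j=0: stock 181.0000 → up 260.6400 (V=26.5743), down 115.8400 (V=40.5811). Price 29.1460; hedge Δ=-0.0967, bond B=46.6546.
Self-financing check: at every node Δ·S+B equals the discounted successor values.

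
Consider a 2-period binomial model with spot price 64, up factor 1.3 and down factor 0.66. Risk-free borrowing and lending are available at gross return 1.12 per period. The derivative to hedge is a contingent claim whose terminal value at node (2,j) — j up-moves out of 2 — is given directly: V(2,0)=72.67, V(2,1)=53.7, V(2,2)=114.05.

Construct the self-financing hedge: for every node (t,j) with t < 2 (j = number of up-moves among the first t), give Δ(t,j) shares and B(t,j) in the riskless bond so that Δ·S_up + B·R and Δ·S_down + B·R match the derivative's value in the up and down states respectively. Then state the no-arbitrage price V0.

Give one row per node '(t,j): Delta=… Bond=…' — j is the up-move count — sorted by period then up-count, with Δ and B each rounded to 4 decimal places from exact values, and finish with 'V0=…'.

No-arbitrage ⇒ martingale measure with p* = (R−d)/(u−d) = 0.7188.
Terminal payoffs: V(2,0)=72.6700, V(2,1)=53.7000, V(2,2)=114.0500
  t=1,j=0: stock 42.2400 → up 54.9120 (V=53.7000), down 27.8784 (V=72.6700). Price 52.7101; hedge Δ=-0.7017, bond B=82.3507.
  t=1,j=1: stock 83.2000 → up 108.1600 (V=114.0500), down 54.9120 (V=53.7000). Price 86.6755; hedge Δ=1.1334, bond B=-7.6214.
  t=0,j=0: stock 64.0000 → up 83.2000 (V=86.6755), down 42.2400 (V=52.7101). Price 68.8596; hedge Δ=0.8292, bond B=15.7886.
Each (Δ,B) replicates both successor values, so the strategy is self-financing and V0 is arbitrage-free.

(0,0): Delta=0.8292 Bond=15.7886
(1,0): Delta=-0.7017 Bond=82.3507
(1,1): Delta=1.1334 Bond=-7.6214
V0=68.8596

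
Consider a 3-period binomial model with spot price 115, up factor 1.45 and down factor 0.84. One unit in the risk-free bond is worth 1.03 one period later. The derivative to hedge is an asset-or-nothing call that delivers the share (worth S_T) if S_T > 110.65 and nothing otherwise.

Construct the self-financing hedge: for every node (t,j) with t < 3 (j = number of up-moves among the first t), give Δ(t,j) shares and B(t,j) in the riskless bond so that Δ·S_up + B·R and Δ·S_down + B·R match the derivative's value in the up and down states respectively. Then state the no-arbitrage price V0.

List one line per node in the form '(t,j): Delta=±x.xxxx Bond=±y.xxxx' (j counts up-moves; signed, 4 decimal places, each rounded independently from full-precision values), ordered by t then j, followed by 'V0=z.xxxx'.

(0,0): Delta=1.4342 Bond=-70.2912
(1,0): Delta=1.7732 Bond=-105.1523
(1,1): Delta=1.0000 Bond=0.0000
(2,0): Delta=2.3770 Bond=-157.3029
(2,1): Delta=1.0000 Bond=0.0000
(2,2): Delta=1.0000 Bond=0.0000
V0=94.6398

Since d<R<u, set p* = (R−d)/(u−d) = 0.3115; price each node as the discounted p*-expectation of its children.
Terminal values V(3,·): V(3,0)=0.0000, V(3,1)=117.6588, V(3,2)=203.1015, V(3,3)=350.5919
  t=2,j=0: stock 81.1440 → up 117.6588 (V=117.6588), down 68.1610 (V=0.0000). Price 35.5804; hedge Δ=2.3770, bond B=-157.3029.
  t=2,j=1: stock 140.0700 → up 203.1015 (V=203.1015), down 117.6588 (V=117.6588). Price 140.0700; hedge Δ=1.0000, bond B=0.0000.
  t=2,j=2: stock 241.7875 → up 350.5919 (V=350.5919), down 203.1015 (V=203.1015). Price 241.7875; hedge Δ=1.0000, bond B=0.0000.
  t=1,j=0: stock 96.6000 → up 140.0700 (V=140.0700), down 81.1440 (V=35.5804). Price 66.1421; hedge Δ=1.7732, bond B=-105.1523.
  t=1,j=1: stock 166.7500 → up 241.7875 (V=241.7875), down 140.0700 (V=140.0700). Price 166.7500; hedge Δ=1.0000, bond B=0.0000.
  t=0,j=0: stock 115.0000 → up 166.7500 (V=166.7500), down 96.6000 (V=66.1421). Price 94.6398; hedge Δ=1.4342, bond B=-70.2912.
Check: Δ(0,0)·S0 + B(0,0) = 94.6398 = V0.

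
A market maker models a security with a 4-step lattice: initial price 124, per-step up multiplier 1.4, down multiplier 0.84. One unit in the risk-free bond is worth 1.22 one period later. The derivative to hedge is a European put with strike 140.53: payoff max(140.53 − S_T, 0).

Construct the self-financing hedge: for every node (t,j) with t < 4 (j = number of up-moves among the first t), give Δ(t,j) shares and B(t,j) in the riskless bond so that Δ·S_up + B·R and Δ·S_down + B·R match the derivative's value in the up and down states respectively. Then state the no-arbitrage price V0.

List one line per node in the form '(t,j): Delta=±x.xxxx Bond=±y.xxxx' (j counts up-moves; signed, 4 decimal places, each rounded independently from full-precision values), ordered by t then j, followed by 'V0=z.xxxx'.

Under the risk-neutral measure, an up-move has probability p* = (R−d)/(u−d) = 0.6786 and values discount at R = 1.22.
At expiry t=4: V(4,0)=78.7940, V(4,1)=37.6366, V(4,2)=0.0000, V(4,3)=0.0000, V(4,4)=0.0000
Node (3,0) S=73.4953: V=(p*·37.6366+(1−p*)·78.7940)/1.22=41.6932; Δ=(37.6366−78.7940)/(102.8934−61.7360)=-1.0000; B=V−Δ·S=115.1885
Node (3,1) S=122.4922: V=(p*·0.0000+(1−p*)·37.6366)/1.22=9.9160; Δ=(0.0000−37.6366)/(171.4890−102.8934)=-0.5487; B=V−Δ·S=77.1242
Node (3,2) S=204.1536: V=(p*·0.0000+(1−p*)·0.0000)/1.22=0.0000; Δ=(0.0000−0.0000)/(285.8150−171.4890)=0.0000; B=V−Δ·S=0.0000
Node (3,3) S=340.2560: V=(p*·0.0000+(1−p*)·0.0000)/1.22=0.0000; Δ=(0.0000−0.0000)/(476.3584−285.8150)=0.0000; B=V−Δ·S=0.0000
Node (2,0) S=87.4944: V=(p*·9.9160+(1−p*)·41.6932)/1.22=16.5001; Δ=(9.9160−41.6932)/(122.4922−73.4953)=-0.6486; B=V−Δ·S=73.2452
Node (2,1) S=145.8240: V=(p*·0.0000+(1−p*)·9.9160)/1.22=2.6125; Δ=(0.0000−9.9160)/(204.1536−122.4922)=-0.1214; B=V−Δ·S=20.3196
Node (2,2) S=243.0400: V=(p*·0.0000+(1−p*)·0.0000)/1.22=0.0000; Δ=(0.0000−0.0000)/(340.2560−204.1536)=0.0000; B=V−Δ·S=0.0000
Node (1,0) S=104.1600: V=(p*·2.6125+(1−p*)·16.5001)/1.22=5.8003; Δ=(2.6125−16.5001)/(145.8240−87.4944)=-0.2381; B=V−Δ·S=30.5995
Node (1,1) S=173.6000: V=(p*·0.0000+(1−p*)·2.6125)/1.22=0.6883; Δ=(0.0000−2.6125)/(243.0400−145.8240)=-0.0269; B=V−Δ·S=5.3535
Node (0,0) S=124.0000: V=(p*·0.6883+(1−p*)·5.8003)/1.22=1.9110; Δ=(0.6883−5.8003)/(173.6000−104.1600)=-0.0736; B=V−Δ·S=11.0396
Each (Δ,B) replicates both successor values, so the strategy is self-financing and V0 is arbitrage-free.

(0,0): Delta=-0.0736 Bond=11.0396
(1,0): Delta=-0.2381 Bond=30.5995
(1,1): Delta=-0.0269 Bond=5.3535
(2,0): Delta=-0.6486 Bond=73.2452
(2,1): Delta=-0.1214 Bond=20.3196
(2,2): Delta=0.0000 Bond=0.0000
(3,0): Delta=-1.0000 Bond=115.1885
(3,1): Delta=-0.5487 Bond=77.1242
(3,2): Delta=0.0000 Bond=0.0000
(3,3): Delta=0.0000 Bond=0.0000
V0=1.9110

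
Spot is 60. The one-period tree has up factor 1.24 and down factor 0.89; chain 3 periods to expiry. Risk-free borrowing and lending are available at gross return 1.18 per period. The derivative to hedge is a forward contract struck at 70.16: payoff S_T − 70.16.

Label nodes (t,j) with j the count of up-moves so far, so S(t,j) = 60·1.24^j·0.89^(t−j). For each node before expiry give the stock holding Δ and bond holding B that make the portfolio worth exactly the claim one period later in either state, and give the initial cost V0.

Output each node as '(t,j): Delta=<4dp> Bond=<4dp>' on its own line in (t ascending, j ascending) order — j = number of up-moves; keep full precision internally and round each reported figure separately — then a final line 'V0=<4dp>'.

(0,0): Delta=1.0000 Bond=-42.7015
(1,0): Delta=1.0000 Bond=-50.3878
(1,1): Delta=1.0000 Bond=-50.3878
(2,0): Delta=1.0000 Bond=-59.4576
(2,1): Delta=1.0000 Bond=-59.4576
(2,2): Delta=1.0000 Bond=-59.4576
V0=17.2985

Under the risk-neutral measure, an up-move has probability p* = (R−d)/(u−d) = 0.8286 and values discount at R = 1.18.
Payoff layer (t=3): V(3,0)=-27.8619, V(3,1)=-11.2278, V(3,2)=11.9478, V(3,3)=44.2374
(2,0): S=47.5260. Δ = (V_up−V_dn)/(S_up−S_dn) = (-11.2278−-27.8619)/(58.9322−42.2981) = 1.0000. V = [p*·-11.2278 + (1−p*)·-27.8619]/1.18 = -11.9316. B = V − Δ·S = -59.4576.
(2,1): S=66.2160. Δ = (V_up−V_dn)/(S_up−S_dn) = (11.9478−-11.2278)/(82.1078−58.9322) = 1.0000. V = [p*·11.9478 + (1−p*)·-11.2278]/1.18 = 6.7584. B = V − Δ·S = -59.4576.
(2,2): S=92.2560. Δ = (V_up−V_dn)/(S_up−S_dn) = (44.2374−11.9478)/(114.3974−82.1078) = 1.0000. V = [p*·44.2374 + (1−p*)·11.9478]/1.18 = 32.7984. B = V − Δ·S = -59.4576.
(1,0): S=53.4000. Δ = (V_up−V_dn)/(S_up−S_dn) = (6.7584−-11.9316)/(66.2160−47.5260) = 1.0000. V = [p*·6.7584 + (1−p*)·-11.9316]/1.18 = 3.0122. B = V − Δ·S = -50.3878.
(1,1): S=74.4000. Δ = (V_up−V_dn)/(S_up−S_dn) = (32.7984−6.7584)/(92.2560−66.2160) = 1.0000. V = [p*·32.7984 + (1−p*)·6.7584]/1.18 = 24.0122. B = V − Δ·S = -50.3878.
(0,0): S=60.0000. Δ = (V_up−V_dn)/(S_up−S_dn) = (24.0122−3.0122)/(74.4000−53.4000) = 1.0000. V = [p*·24.0122 + (1−p*)·3.0122]/1.18 = 17.2985. B = V − Δ·S = -42.7015.
Check: Δ(0,0)·S0 + B(0,0) = 17.2985 = V0.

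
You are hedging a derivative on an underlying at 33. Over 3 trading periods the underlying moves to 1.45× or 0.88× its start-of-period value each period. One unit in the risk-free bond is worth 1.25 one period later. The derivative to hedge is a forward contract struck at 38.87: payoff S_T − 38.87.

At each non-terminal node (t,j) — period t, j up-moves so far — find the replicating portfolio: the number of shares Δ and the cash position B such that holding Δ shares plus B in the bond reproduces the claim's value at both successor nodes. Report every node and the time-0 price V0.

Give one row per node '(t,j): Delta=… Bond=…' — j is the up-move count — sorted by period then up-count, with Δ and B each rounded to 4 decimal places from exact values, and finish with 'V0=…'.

The replicating-portfolio and risk-neutral prices coincide; use p* = (1.25−0.88)/(1.45−0.88) = 0.6491 for the latter.
Terminal values V(3,·): V(3,0)=-16.3814, V(3,1)=-1.8150, V(3,2)=22.1866, V(3,3)=61.7346
Node (2,0) S=25.5552: V=(p*·-1.8150+(1−p*)·-16.3814)/1.25=-5.5408; Δ=(-1.8150−-16.3814)/(37.0550−22.4886)=1.0000; B=V−Δ·S=-31.0960
Node (2,1) S=42.1080: V=(p*·22.1866+(1−p*)·-1.8150)/1.25=11.0120; Δ=(22.1866−-1.8150)/(61.0566−37.0550)=1.0000; B=V−Δ·S=-31.0960
Node (2,2) S=69.3825: V=(p*·61.7346+(1−p*)·22.1866)/1.25=38.2865; Δ=(61.7346−22.1866)/(100.6046−61.0566)=1.0000; B=V−Δ·S=-31.0960
Node (1,0) S=29.0400: V=(p*·11.0120+(1−p*)·-5.5408)/1.25=4.1632; Δ=(11.0120−-5.5408)/(42.1080−25.5552)=1.0000; B=V−Δ·S=-24.8768
Node (1,1) S=47.8500: V=(p*·38.2865+(1−p*)·11.0120)/1.25=22.9732; Δ=(38.2865−11.0120)/(69.3825−42.1080)=1.0000; B=V−Δ·S=-24.8768
Node (0,0) S=33.0000: V=(p*·22.9732+(1−p*)·4.1632)/1.25=13.0986; Δ=(22.9732−4.1632)/(47.8500−29.0400)=1.0000; B=V−Δ·S=-19.9014
Self-financing check: at every node Δ·S+B equals the discounted successor values.

(0,0): Delta=1.0000 Bond=-19.9014
(1,0): Delta=1.0000 Bond=-24.8768
(1,1): Delta=1.0000 Bond=-24.8768
(2,0): Delta=1.0000 Bond=-31.0960
(2,1): Delta=1.0000 Bond=-31.0960
(2,2): Delta=1.0000 Bond=-31.0960
V0=13.0986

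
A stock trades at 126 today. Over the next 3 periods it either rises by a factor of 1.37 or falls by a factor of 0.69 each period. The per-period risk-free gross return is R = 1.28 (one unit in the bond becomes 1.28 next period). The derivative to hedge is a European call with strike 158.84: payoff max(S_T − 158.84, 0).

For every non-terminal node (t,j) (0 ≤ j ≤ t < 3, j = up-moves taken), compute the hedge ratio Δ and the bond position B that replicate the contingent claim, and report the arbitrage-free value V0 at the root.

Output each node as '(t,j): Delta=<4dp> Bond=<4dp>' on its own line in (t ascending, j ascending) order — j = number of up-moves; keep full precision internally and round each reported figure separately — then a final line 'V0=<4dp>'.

(0,0): Delta=0.8695 Bond=-57.5006
(1,0): Delta=0.0497 Bond=-2.3309
(1,1): Delta=0.9325 Bond=-84.4724
(2,0): Delta=0.0000 Bond=0.0000
(2,1): Delta=0.0536 Bond=-3.4387
(2,2): Delta=1.0000 Bond=-124.0937
V0=52.0557

No-arbitrage ⇒ martingale measure with p* = (R−d)/(u−d) = 0.8676.
Terminal payoffs: V(3,0)=0.0000, V(3,1)=0.0000, V(3,2)=4.3377, V(3,3)=165.1505
  t=2,j=0: stock 59.9886 → up 82.1844 (V=0.0000), down 41.3921 (V=0.0000). Price 0.0000; hedge Δ=0.0000, bond B=0.0000.
  t=2,j=1: stock 119.1078 → up 163.1777 (V=4.3377), down 82.1844 (V=0.0000). Price 2.9403; hedge Δ=0.0536, bond B=-3.4387.
  t=2,j=2: stock 236.4894 → up 323.9905 (V=165.1505), down 163.1777 (V=4.3377). Price 112.3957; hedge Δ=1.0000, bond B=-124.0938.
  t=1,j=0: stock 86.9400 → up 119.1078 (V=2.9403), down 59.9886 (V=0.0000). Price 1.9931; hedge Δ=0.0497, bond B=-2.3309.
  t=1,j=1: stock 172.6200 → up 236.4894 (V=112.3957), down 119.1078 (V=2.9403). Price 76.4913; hedge Δ=0.9325, bond B=-84.4724.
  t=0,j=0: stock 126.0000 → up 172.6200 (V=76.4913), down 86.9400 (V=1.9931). Price 52.0557; hedge Δ=0.8695, bond B=-57.5006.
Check: Δ(0,0)·S0 + B(0,0) = 52.0557 = V0.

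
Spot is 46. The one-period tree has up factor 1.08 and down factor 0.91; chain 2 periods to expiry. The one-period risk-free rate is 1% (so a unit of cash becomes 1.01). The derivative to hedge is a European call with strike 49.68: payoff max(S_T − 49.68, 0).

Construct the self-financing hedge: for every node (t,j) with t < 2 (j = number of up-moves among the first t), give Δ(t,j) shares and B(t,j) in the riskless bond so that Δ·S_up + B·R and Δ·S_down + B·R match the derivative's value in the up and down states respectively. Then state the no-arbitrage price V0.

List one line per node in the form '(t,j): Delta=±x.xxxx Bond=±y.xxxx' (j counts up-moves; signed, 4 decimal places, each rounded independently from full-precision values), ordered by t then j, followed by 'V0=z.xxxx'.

(0,0): Delta=0.2960 Bond=-12.2680
(1,0): Delta=0.0000 Bond=0.0000
(1,1): Delta=0.4706 Bond=-21.0641
V0=1.3481

No-arbitrage ⇒ martingale measure with p* = (R−d)/(u−d) = 0.5882.
Payoff layer (t=2): V(2,0)=0.0000, V(2,1)=0.0000, V(2,2)=3.9744
Node (1,0) S=41.8600: V=(p*·0.0000+(1−p*)·0.0000)/1.01=0.0000; Δ=(0.0000−0.0000)/(45.2088−38.0926)=0.0000; B=V−Δ·S=0.0000
Node (1,1) S=49.6800: V=(p*·3.9744+(1−p*)·0.0000)/1.01=2.3147; Δ=(3.9744−0.0000)/(53.6544−45.2088)=0.4706; B=V−Δ·S=-21.0641
Node (0,0) S=46.0000: V=(p*·2.3147+(1−p*)·0.0000)/1.01=1.3481; Δ=(2.3147−0.0000)/(49.6800−41.8600)=0.2960; B=V−Δ·S=-12.2680
Root portfolio cost Δ·46+B reproduces V0=1.3481.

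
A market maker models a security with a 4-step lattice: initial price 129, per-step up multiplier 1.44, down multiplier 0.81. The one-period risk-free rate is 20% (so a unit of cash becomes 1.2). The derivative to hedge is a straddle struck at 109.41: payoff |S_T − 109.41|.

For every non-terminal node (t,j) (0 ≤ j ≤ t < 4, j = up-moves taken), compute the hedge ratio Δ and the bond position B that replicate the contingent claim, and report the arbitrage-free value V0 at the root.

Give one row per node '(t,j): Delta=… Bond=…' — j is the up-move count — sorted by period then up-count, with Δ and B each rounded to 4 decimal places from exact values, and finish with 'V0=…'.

The replicating-portfolio and risk-neutral prices coincide; use p* = (1.2−0.81)/(1.44−0.81) = 0.6190 for the latter.
Terminal values V(4,·): V(4,0)=53.8797, V(4,1)=10.6895, V(4,2)=66.0931, V(4,3)=202.5955, V(4,4)=445.2664
  t=3,j=0: stock 68.5559 → up 98.7205 (V=10.6895), down 55.5303 (V=53.8797). Price 22.6191; hedge Δ=-1.0000, bond B=91.1750.
  t=3,j=1: stock 121.8771 → up 175.5031 (V=66.0931), down 98.7205 (V=10.6895). Price 37.4891; hedge Δ=0.7216, bond B=-50.4530.
  t=3,j=2: stock 216.6705 → up 312.0055 (V=202.5955), down 175.5031 (V=66.0931). Price 125.4955; hedge Δ=1.0000, bond B=-91.1750.
  t=3,j=3: stock 385.1919 → up 554.6764 (V=445.2664), down 312.0055 (V=202.5955). Price 294.0169; hedge Δ=1.0000, bond B=-91.1750.
  t=2,j=0: stock 84.6369 → up 121.8771 (V=37.4891), down 68.5559 (V=22.6191). Price 26.5203; hedge Δ=0.2789, bond B=2.9171.
  t=2,j=1: stock 150.4656 → up 216.6705 (V=125.4955), down 121.8771 (V=37.4891). Price 76.6410; hedge Δ=0.9284, bond B=-63.0516.
  t=2,j=2: stock 267.4944 → up 385.1919 (V=294.0169), down 216.6705 (V=125.4955). Price 191.5152; hedge Δ=1.0000, bond B=-75.9792.
  t=1,j=0: stock 104.4900 → up 150.4656 (V=76.6410), down 84.6369 (V=26.5203). Price 47.9562; hedge Δ=0.7614, bond B=-31.6005.
  t=1,j=1: stock 185.7600 → up 267.4944 (V=191.5152), down 150.4656 (V=76.6410). Price 123.1280; hedge Δ=0.9816, bond B=-59.2120.
  t=0,j=0: stock 129.0000 → up 185.7600 (V=123.1280), down 104.4900 (V=47.9562). Price 78.7426; hedge Δ=0.9250, bond B=-40.5778.
Self-financing check: at every node Δ·S+B equals the discounted successor values.

(0,0): Delta=0.9250 Bond=-40.5778
(1,0): Delta=0.7614 Bond=-31.6005
(1,1): Delta=0.9816 Bond=-59.2120
(2,0): Delta=0.2789 Bond=2.9171
(2,1): Delta=0.9284 Bond=-63.0516
(2,2): Delta=1.0000 Bond=-75.9792
(3,0): Delta=-1.0000 Bond=91.1750
(3,1): Delta=0.7216 Bond=-50.4530
(3,2): Delta=1.0000 Bond=-91.1750
(3,3): Delta=1.0000 Bond=-91.1750
V0=78.7426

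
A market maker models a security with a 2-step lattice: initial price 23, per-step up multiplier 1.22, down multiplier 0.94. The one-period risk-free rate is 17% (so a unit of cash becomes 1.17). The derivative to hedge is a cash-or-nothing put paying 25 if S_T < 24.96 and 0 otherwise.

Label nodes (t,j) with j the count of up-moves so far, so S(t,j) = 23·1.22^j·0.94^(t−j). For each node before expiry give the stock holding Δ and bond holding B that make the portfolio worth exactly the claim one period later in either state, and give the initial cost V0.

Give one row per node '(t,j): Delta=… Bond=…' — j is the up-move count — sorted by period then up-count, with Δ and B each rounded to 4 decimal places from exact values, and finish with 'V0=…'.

(0,0): Delta=-0.5925 Bond=14.2096
(1,0): Delta=-4.1298 Bond=93.1013
(1,1): Delta=0.0000 Bond=0.0000
V0=0.5824

Since d<R<u, set p* = (R−d)/(u−d) = 0.8214; price each node as the discounted p*-expectation of its children.
Terminal payoffs: V(2,0)=25.0000, V(2,1)=0.0000, V(2,2)=0.0000
  t=1,j=0: stock 21.6200 → up 26.3764 (V=0.0000), down 20.3228 (V=25.0000). Price 3.8156; hedge Δ=-4.1298, bond B=93.1013.
  t=1,j=1: stock 28.0600 → up 34.2332 (V=0.0000), down 26.3764 (V=0.0000). Price 0.0000; hedge Δ=0.0000, bond B=0.0000.
  t=0,j=0: stock 23.0000 → up 28.0600 (V=0.0000), down 21.6200 (V=3.8156). Price 0.5824; hedge Δ=-0.5925, bond B=14.2096.
The time-0 hedge costs 0.5824, which is the no-arbitrage price.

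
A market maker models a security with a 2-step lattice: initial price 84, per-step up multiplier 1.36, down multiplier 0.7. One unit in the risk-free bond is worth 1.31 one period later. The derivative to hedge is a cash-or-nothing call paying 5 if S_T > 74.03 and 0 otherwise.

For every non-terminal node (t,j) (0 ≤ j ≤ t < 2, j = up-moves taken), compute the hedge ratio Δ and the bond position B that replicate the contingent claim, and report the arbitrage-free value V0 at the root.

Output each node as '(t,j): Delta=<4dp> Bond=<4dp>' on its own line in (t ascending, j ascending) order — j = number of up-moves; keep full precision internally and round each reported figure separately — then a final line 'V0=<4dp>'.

(0,0): Delta=0.0052 Bond=2.4588
(1,0): Delta=0.1288 Bond=-4.0481
(1,1): Delta=0.0000 Bond=3.8168
V0=2.8969

No-arbitrage ⇒ martingale measure with p* = (R−d)/(u−d) = 0.9242.
Terminal payoffs: V(2,0)=0.0000, V(2,1)=5.0000, V(2,2)=5.0000
  t=1,j=0: stock 58.8000 → up 79.9680 (V=5.0000), down 41.1600 (V=0.0000). Price 3.5276; hedge Δ=0.1288, bond B=-4.0481.
  t=1,j=1: stock 114.2400 → up 155.3664 (V=5.0000), down 79.9680 (V=5.0000). Price 3.8168; hedge Δ=0.0000, bond B=3.8168.
  t=0,j=0: stock 84.0000 → up 114.2400 (V=3.8168), down 58.8000 (V=3.5276). Price 2.8969; hedge Δ=0.0052, bond B=2.4588.
Root portfolio cost Δ·84+B reproduces V0=2.8969.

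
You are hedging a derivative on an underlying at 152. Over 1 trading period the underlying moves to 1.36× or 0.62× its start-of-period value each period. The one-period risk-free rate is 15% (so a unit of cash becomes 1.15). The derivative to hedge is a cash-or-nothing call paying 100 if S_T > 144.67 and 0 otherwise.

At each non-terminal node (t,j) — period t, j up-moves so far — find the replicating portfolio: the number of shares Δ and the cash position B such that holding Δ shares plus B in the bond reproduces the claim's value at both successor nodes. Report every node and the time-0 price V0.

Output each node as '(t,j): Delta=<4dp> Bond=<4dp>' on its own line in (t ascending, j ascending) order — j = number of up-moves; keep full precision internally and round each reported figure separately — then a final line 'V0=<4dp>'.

(0,0): Delta=0.8890 Bond=-72.8555
V0=62.2797

The replicating-portfolio and risk-neutral prices coincide; use p* = (1.15−0.62)/(1.36−0.62) = 0.7162 for the latter.
Payoff layer (t=1): V(1,0)=0.0000, V(1,1)=100.0000
Node (0,0) S=152.0000: V=(p*·100.0000+(1−p*)·0.0000)/1.15=62.2797; Δ=(100.0000−0.0000)/(206.7200−94.2400)=0.8890; B=V−Δ·S=-72.8555
Check: Δ(0,0)·S0 + B(0,0) = 62.2797 = V0.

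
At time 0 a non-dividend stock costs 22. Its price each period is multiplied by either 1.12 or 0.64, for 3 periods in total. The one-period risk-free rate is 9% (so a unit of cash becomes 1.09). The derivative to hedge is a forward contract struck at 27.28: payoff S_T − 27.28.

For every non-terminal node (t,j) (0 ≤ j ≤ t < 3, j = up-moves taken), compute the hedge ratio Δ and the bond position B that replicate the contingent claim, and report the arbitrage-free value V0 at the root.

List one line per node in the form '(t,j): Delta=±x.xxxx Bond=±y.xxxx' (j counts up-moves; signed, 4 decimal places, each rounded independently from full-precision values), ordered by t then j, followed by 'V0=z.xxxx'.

The replicating-portfolio and risk-neutral prices coincide; use p* = (1.09−0.64)/(1.12−0.64) = 0.9375 for the latter.
At expiry t=3: V(3,0)=-21.5128, V(3,1)=-17.1875, V(3,2)=-9.6180, V(3,3)=3.6284
Node (2,0) S=9.0112: V=(p*·-17.1875+(1−p*)·-21.5128)/1.09=-16.0163; Δ=(-17.1875−-21.5128)/(10.0925−5.7672)=1.0000; B=V−Δ·S=-25.0275
Node (2,1) S=15.7696: V=(p*·-9.6180+(1−p*)·-17.1875)/1.09=-9.2579; Δ=(-9.6180−-17.1875)/(17.6620−10.0925)=1.0000; B=V−Δ·S=-25.0275
Node (2,2) S=27.5968: V=(p*·3.6284+(1−p*)·-9.6180)/1.09=2.5693; Δ=(3.6284−-9.6180)/(30.9084−17.6620)=1.0000; B=V−Δ·S=-25.0275
Node (1,0) S=14.0800: V=(p*·-9.2579+(1−p*)·-16.0163)/1.09=-8.8810; Δ=(-9.2579−-16.0163)/(15.7696−9.0112)=1.0000; B=V−Δ·S=-22.9610
Node (1,1) S=24.6400: V=(p*·2.5693+(1−p*)·-9.2579)/1.09=1.6790; Δ=(2.5693−-9.2579)/(27.5968−15.7696)=1.0000; B=V−Δ·S=-22.9610
Node (0,0) S=22.0000: V=(p*·1.6790+(1−p*)·-8.8810)/1.09=0.9348; Δ=(1.6790−-8.8810)/(24.6400−14.0800)=1.0000; B=V−Δ·S=-21.0652
The time-0 hedge costs 0.9348, which is the no-arbitrage price.

(0,0): Delta=1.0000 Bond=-21.0652
(1,0): Delta=1.0000 Bond=-22.9610
(1,1): Delta=1.0000 Bond=-22.9610
(2,0): Delta=1.0000 Bond=-25.0275
(2,1): Delta=1.0000 Bond=-25.0275
(2,2): Delta=1.0000 Bond=-25.0275
V0=0.9348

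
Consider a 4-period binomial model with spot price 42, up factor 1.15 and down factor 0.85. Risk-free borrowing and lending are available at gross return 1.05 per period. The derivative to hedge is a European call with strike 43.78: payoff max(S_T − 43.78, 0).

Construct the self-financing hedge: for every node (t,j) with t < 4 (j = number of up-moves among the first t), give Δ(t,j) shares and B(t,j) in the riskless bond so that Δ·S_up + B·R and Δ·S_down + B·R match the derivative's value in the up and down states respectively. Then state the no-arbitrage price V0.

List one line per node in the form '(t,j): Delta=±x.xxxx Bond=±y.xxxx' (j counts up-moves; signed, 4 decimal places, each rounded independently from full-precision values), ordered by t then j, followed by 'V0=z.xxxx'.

Under the risk-neutral measure, an up-move has probability p* = (R−d)/(u−d) = 0.6667 and values discount at R = 1.05.
Terminal values V(4,·): V(4,0)=0.0000, V(4,1)=0.0000, V(4,2)=0.0000, V(4,3)=10.5152, V(4,4)=29.6783
  t=3,j=0: stock 25.7932 → up 29.6622 (V=0.0000), down 21.9243 (V=0.0000). Price 0.0000; hedge Δ=0.0000, bond B=0.0000.
  t=3,j=1: stock 34.8967 → up 40.1313 (V=0.0000), down 29.6622 (V=0.0000). Price 0.0000; hedge Δ=0.0000, bond B=0.0000.
  t=3,j=2: stock 47.2132 → up 54.2952 (V=10.5152), down 40.1313 (V=0.0000). Price 6.6763; hedge Δ=0.7424, bond B=-28.3745.
  t=3,j=3: stock 63.8767 → up 73.4583 (V=29.6783), down 54.2952 (V=10.5152). Price 22.1815; hedge Δ=1.0000, bond B=-41.6952.
  t=2,j=0: stock 30.3450 → up 34.8967 (V=0.0000), down 25.7932 (V=0.0000). Price 0.0000; hedge Δ=0.0000, bond B=0.0000.
  t=2,j=1: stock 41.0550 → up 47.2132 (V=6.6763), down 34.8967 (V=0.0000). Price 4.2389; hedge Δ=0.5421, bond B=-18.0155.
  t=2,j=2: stock 55.5450 → up 63.8767 (V=22.1815), down 47.2132 (V=6.6763). Price 16.2030; hedge Δ=0.9305, bond B=-35.4809.
  t=1,j=0: stock 35.7000 → up 41.0550 (V=4.2389), down 30.3450 (V=0.0000). Price 2.6914; hedge Δ=0.3958, bond B=-11.4384.
  t=1,j=1: stock 48.3000 → up 55.5450 (V=16.2030), down 41.0550 (V=4.2389). Price 11.6333; hedge Δ=0.8257, bond B=-28.2468.
  t=0,j=0: stock 42.0000 → up 48.3000 (V=11.6333), down 35.7000 (V=2.6914). Price 8.2406; hedge Δ=0.7097, bond B=-21.5657.
Root portfolio cost Δ·42+B reproduces V0=8.2406.

(0,0): Delta=0.7097 Bond=-21.5657
(1,0): Delta=0.3958 Bond=-11.4384
(1,1): Delta=0.8257 Bond=-28.2468
(2,0): Delta=0.0000 Bond=0.0000
(2,1): Delta=0.5421 Bond=-18.0155
(2,2): Delta=0.9305 Bond=-35.4809
(3,0): Delta=0.0000 Bond=0.0000
(3,1): Delta=0.0000 Bond=0.0000
(3,2): Delta=0.7424 Bond=-28.3745
(3,3): Delta=1.0000 Bond=-41.6952
V0=8.2406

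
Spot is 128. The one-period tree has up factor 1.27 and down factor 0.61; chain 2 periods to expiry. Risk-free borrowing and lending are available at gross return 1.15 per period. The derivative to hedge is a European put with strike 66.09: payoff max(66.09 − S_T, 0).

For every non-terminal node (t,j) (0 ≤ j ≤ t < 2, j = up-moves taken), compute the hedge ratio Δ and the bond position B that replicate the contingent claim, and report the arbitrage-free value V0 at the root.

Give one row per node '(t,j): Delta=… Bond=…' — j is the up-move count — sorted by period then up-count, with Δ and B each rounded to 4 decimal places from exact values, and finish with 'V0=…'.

Under the risk-neutral measure, an up-move has probability p* = (R−d)/(u−d) = 0.8182 and values discount at R = 1.15.
Terminal values V(2,·): V(2,0)=18.4612, V(2,1)=0.0000, V(2,2)=0.0000
Node (1,0) S=78.0800: V=(p*·0.0000+(1−p*)·18.4612)/1.15=2.9188; Δ=(0.0000−18.4612)/(99.1616−47.6288)=-0.3582; B=V−Δ·S=30.8903
Node (1,1) S=162.5600: V=(p*·0.0000+(1−p*)·0.0000)/1.15=0.0000; Δ=(0.0000−0.0000)/(206.4512−99.1616)=0.0000; B=V−Δ·S=0.0000
Node (0,0) S=128.0000: V=(p*·0.0000+(1−p*)·2.9188)/1.15=0.4615; Δ=(0.0000−2.9188)/(162.5600−78.0800)=-0.0345; B=V−Δ·S=4.8838
Self-financing check: at every node Δ·S+B equals the discounted successor values.

(0,0): Delta=-0.0345 Bond=4.8838
(1,0): Delta=-0.3582 Bond=30.8903
(1,1): Delta=0.0000 Bond=0.0000
V0=0.4615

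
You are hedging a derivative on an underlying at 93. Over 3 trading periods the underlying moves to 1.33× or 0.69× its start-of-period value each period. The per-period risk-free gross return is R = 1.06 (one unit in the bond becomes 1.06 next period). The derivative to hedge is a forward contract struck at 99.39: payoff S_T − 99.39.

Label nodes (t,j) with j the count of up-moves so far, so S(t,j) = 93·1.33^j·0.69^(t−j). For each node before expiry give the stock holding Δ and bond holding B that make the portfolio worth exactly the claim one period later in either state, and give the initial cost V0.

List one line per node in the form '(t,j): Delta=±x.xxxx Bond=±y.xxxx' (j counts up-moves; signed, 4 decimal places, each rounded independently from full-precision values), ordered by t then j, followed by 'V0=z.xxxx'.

Under the risk-neutral measure, an up-move has probability p* = (R−d)/(u−d) = 0.5781 and values discount at R = 1.06.
Terminal values V(3,·): V(3,0)=-68.8387, V(3,1)=-40.5012, V(3,2)=14.1203, V(3,3)=119.4052
(2,0): S=44.2773. Δ = (V_up−V_dn)/(S_up−S_dn) = (-40.5012−-68.8387)/(58.8888−30.5513) = 1.0000. V = [p*·-40.5012 + (1−p*)·-68.8387]/1.06 = -49.4869. B = V − Δ·S = -93.7642.
(2,1): S=85.3461. Δ = (V_up−V_dn)/(S_up−S_dn) = (14.1203−-40.5012)/(113.5103−58.8888) = 1.0000. V = [p*·14.1203 + (1−p*)·-40.5012]/1.06 = -8.4181. B = V − Δ·S = -93.7642.
(2,2): S=164.5077. Δ = (V_up−V_dn)/(S_up−S_dn) = (119.4052−14.1203)/(218.7952−113.5103) = 1.0000. V = [p*·119.4052 + (1−p*)·14.1203]/1.06 = 70.7435. B = V − Δ·S = -93.7642.
(1,0): S=64.1700. Δ = (V_up−V_dn)/(S_up−S_dn) = (-8.4181−-49.4869)/(85.3461−44.2773) = 1.0000. V = [p*·-8.4181 + (1−p*)·-49.4869]/1.06 = -24.2867. B = V − Δ·S = -88.4567.
(1,1): S=123.6900. Δ = (V_up−V_dn)/(S_up−S_dn) = (70.7435−-8.4181)/(164.5077−85.3461) = 1.0000. V = [p*·70.7435 + (1−p*)·-8.4181]/1.06 = 35.2333. B = V − Δ·S = -88.4567.
(0,0): S=93.0000. Δ = (V_up−V_dn)/(S_up−S_dn) = (35.2333−-24.2867)/(123.6900−64.1700) = 1.0000. V = [p*·35.2333 + (1−p*)·-24.2867]/1.06 = 9.5502. B = V − Δ·S = -83.4498.
The time-0 hedge costs 9.5502, which is the no-arbitrage price.

(0,0): Delta=1.0000 Bond=-83.4498
(1,0): Delta=1.0000 Bond=-88.4567
(1,1): Delta=1.0000 Bond=-88.4567
(2,0): Delta=1.0000 Bond=-93.7642
(2,1): Delta=1.0000 Bond=-93.7642
(2,2): Delta=1.0000 Bond=-93.7642
V0=9.5502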